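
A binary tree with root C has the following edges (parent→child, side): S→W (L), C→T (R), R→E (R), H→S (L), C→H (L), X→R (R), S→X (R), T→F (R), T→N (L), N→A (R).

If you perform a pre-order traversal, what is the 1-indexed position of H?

2

Pre-order visits the node, then its left subtree, then its right subtree.
Visit C.
At C: go left to H.
  Visit H.
  At H: go left to S.
    Visit S.
    At S: go left to W.
      W is a leaf — visit W.
    At S: go right to X.
      Visit X.
      At X: no left child.
      At X: go right to R.
        Visit R.
        At R: no left child.
        At R: go right to E.
          E is a leaf — visit E.
  At H: no right child.
At C: go right to T.
  Visit T.
  At T: go left to N.
    Visit N.
    At N: no left child.
    At N: go right to A.
      A is a leaf — visit A.
  At T: go right to F.
    F is a leaf — visit F.
Full pre-order sequence: C, H, S, W, X, R, E, T, N, A, F.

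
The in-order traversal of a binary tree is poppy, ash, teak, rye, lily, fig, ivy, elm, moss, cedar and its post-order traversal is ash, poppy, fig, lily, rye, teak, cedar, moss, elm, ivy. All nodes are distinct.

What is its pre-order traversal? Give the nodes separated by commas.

ivy, teak, poppy, ash, rye, lily, fig, elm, moss, cedar

The last element of post-order is the root; it splits in-order into left and right subtrees.
Root ivy: left subtree has 6 nodes {poppy, ash, teak, rye, lily, fig}, right has 3 {elm, moss, cedar}.
  Root teak: left subtree has 2 nodes {poppy, ash}, right has 3 {rye, lily, fig}.
    Root poppy: left subtree has 0 nodes { }, right has 1 {ash}.
    Root rye: left subtree has 0 nodes { }, right has 2 {lily, fig}.
      Root lily: left subtree has 0 nodes { }, right has 1 {fig}.
  Root elm: left subtree has 0 nodes { }, right has 2 {moss, cedar}.
    Root moss: left subtree has 0 nodes { }, right has 1 {cedar}.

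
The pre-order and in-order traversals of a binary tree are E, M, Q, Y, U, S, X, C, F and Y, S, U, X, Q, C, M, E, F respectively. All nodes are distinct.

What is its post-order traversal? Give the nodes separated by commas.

The first element of pre-order is the root; it splits in-order into left and right subtrees.
Root E: left subtree has 7 nodes {Y, S, U, X, Q, C, M}, right has 1 {F}.
  Root M: left subtree has 6 nodes {Y, S, U, X, Q, C}, right has 0 { }.
    Root Q: left subtree has 4 nodes {Y, S, U, X}, right has 1 {C}.
      Root Y: left subtree has 0 nodes { }, right has 3 {S, U, X}.
        Root U: left subtree has 1 node {S}, right has 1 {X}.

S, X, U, Y, C, Q, M, F, E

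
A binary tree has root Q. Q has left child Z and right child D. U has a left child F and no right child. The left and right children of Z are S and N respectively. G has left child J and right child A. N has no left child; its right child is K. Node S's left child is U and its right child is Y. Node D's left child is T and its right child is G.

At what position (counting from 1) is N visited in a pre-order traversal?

Pre-order visits the node, then its left subtree, then its right subtree.
Visit Q.
At Q: go left to Z.
  Visit Z.
  At Z: go left to S.
    Visit S.
    At S: go left to U.
      Visit U.
      At U: go left to F.
        F is a leaf — visit F.
      At U: no right child.
    At S: go right to Y.
      Y is a leaf — visit Y.
  At Z: go right to N.
    Visit N.
    At N: no left child.
    At N: go right to K.
      K is a leaf — visit K.
At Q: go right to D.
  Visit D.
  At D: go left to T.
    T is a leaf — visit T.
  At D: go right to G.
    Visit G.
    At G: go left to J.
      J is a leaf — visit J.
    At G: go right to A.
      A is a leaf — visit A.
Full pre-order sequence: Q, Z, S, U, F, Y, N, K, D, T, G, J, A.

7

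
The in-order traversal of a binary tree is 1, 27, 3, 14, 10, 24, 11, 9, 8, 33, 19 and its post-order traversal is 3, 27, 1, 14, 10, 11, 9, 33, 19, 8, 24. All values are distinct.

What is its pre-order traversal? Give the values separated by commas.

24, 10, 14, 1, 27, 3, 8, 9, 11, 19, 33

The last element of post-order is the root; it splits in-order into left and right subtrees.
Root 24: left subtree has 5 nodes {1, 27, 3, 14, 10}, right has 5 {11, 9, 8, 33, 19}.
  Root 10: left subtree has 4 nodes {1, 27, 3, 14}, right has 0 { }.
    Root 14: left subtree has 3 nodes {1, 27, 3}, right has 0 { }.
      Root 1: left subtree has 0 nodes { }, right has 2 {27, 3}.
        Root 27: left subtree has 0 nodes { }, right has 1 {3}.
  Root 8: left subtree has 2 nodes {11, 9}, right has 2 {33, 19}.
    Root 9: left subtree has 1 node {11}, right has 0 { }.
    Root 19: left subtree has 1 node {33}, right has 0 { }.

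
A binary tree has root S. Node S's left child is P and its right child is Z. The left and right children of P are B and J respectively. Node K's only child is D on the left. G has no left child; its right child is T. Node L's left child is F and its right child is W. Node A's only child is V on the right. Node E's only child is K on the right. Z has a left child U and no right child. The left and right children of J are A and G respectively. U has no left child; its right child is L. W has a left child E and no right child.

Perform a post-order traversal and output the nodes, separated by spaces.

Post-order visits the left subtree, then the right subtree, then the node.
At S: go left to P.
  At P: go left to B.
    B is a leaf — visit B.
  At P: go right to J.
    At J: go left to A.
      At A: no left child.
      At A: go right to V.
        V is a leaf — visit V.
      Visit A.
    At J: go right to G.
      At G: no left child.
      At G: go right to T.
        T is a leaf — visit T.
      Visit G.
    Visit J.
  Visit P.
At S: go right to Z.
  At Z: go left to U.
    At U: no left child.
    At U: go right to L.
      At L: go left to F.
        F is a leaf — visit F.
      At L: go right to W.
        At W: go left to E.
          At E: no left child.
          At E: go right to K.
            At K: go left to D.
              D is a leaf — visit D.
            At K: no right child.
            Visit K.
          Visit E.
        At W: no right child.
        Visit W.
      Visit L.
    Visit U.
  At Z: no right child.
  Visit Z.
Visit S.

B V A T G J P F D K E W L U Z S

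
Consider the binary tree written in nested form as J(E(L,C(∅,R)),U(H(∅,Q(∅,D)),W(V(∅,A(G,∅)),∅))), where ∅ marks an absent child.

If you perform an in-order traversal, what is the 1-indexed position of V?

In-order visits the left subtree, then the node, then the right subtree.
At J: go left to E.
  At E: go left to L.
    L is a leaf — visit L.
  Visit E.
  At E: go right to C.
    At C: no left child.
    Visit C.
    At C: go right to R.
      R is a leaf — visit R.
Visit J.
At J: go right to U.
  At U: go left to H.
    At H: no left child.
    Visit H.
    At H: go right to Q.
      At Q: no left child.
      Visit Q.
      At Q: go right to D.
        D is a leaf — visit D.
  Visit U.
  At U: go right to W.
    At W: go left to V.
      At V: no left child.
      Visit V.
      At V: go right to A.
        At A: go left to G.
          G is a leaf — visit G.
        Visit A.
        At A: no right child.
    Visit W.
    At W: no right child.
Full in-order sequence: L, E, C, R, J, H, Q, D, U, V, G, A, W.

10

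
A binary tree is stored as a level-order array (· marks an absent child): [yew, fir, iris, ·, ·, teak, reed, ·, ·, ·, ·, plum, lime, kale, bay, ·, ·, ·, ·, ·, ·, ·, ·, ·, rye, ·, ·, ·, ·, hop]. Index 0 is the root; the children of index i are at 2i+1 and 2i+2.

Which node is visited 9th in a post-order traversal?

reed

Post-order visits the left subtree, then the right subtree, then the node.
At yew: go left to fir.
  fir is a leaf — visit fir.
At yew: go right to iris.
  At iris: go left to teak.
    At teak: go left to plum.
      At plum: no left child.
      At plum: go right to rye.
        rye is a leaf — visit rye.
      Visit plum.
    At teak: go right to lime.
      lime is a leaf — visit lime.
    Visit teak.
  At iris: go right to reed.
    At reed: go left to kale.
      kale is a leaf — visit kale.
    At reed: go right to bay.
      At bay: go left to hop.
        hop is a leaf — visit hop.
      At bay: no right child.
      Visit bay.
    Visit reed.
  Visit iris.
Visit yew.
Full post-order sequence: fir, rye, plum, lime, teak, kale, hop, bay, reed, iris, yew.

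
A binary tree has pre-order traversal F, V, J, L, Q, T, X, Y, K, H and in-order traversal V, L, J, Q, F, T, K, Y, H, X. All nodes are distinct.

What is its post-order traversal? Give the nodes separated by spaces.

L Q J V K H Y X T F

The first element of pre-order is the root; it splits in-order into left and right subtrees.
Root F: left subtree has 4 nodes {V, L, J, Q}, right has 5 {T, K, Y, H, X}.
  Root V: left subtree has 0 nodes { }, right has 3 {L, J, Q}.
    Root J: left subtree has 1 node {L}, right has 1 {Q}.
  Root T: left subtree has 0 nodes { }, right has 4 {K, Y, H, X}.
    Root X: left subtree has 3 nodes {K, Y, H}, right has 0 { }.
      Root Y: left subtree has 1 node {K}, right has 1 {H}.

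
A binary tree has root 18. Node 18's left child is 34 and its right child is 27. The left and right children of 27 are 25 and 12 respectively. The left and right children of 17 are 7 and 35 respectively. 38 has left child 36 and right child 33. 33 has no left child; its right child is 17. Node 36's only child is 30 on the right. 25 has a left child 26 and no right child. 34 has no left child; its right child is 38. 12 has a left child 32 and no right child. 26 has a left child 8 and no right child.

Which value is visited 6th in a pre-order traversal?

33

Pre-order visits the node, then its left subtree, then its right subtree.
Visit 18.
At 18: go left to 34.
  Visit 34.
  At 34: no left child.
  At 34: go right to 38.
    Visit 38.
    At 38: go left to 36.
      Visit 36.
      At 36: no left child.
      At 36: go right to 30.
        30 is a leaf — visit 30.
    At 38: go right to 33.
      Visit 33.
      At 33: no left child.
      At 33: go right to 17.
        Visit 17.
        At 17: go left to 7.
          7 is a leaf — visit 7.
        At 17: go right to 35.
          35 is a leaf — visit 35.
At 18: go right to 27.
  Visit 27.
  At 27: go left to 25.
    Visit 25.
    At 25: go left to 26.
      Visit 26.
      At 26: go left to 8.
        8 is a leaf — visit 8.
      At 26: no right child.
    At 25: no right child.
  At 27: go right to 12.
    Visit 12.
    At 12: go left to 32.
      32 is a leaf — visit 32.
    At 12: no right child.
Full pre-order sequence: 18, 34, 38, 36, 30, 33, 17, 7, 35, 27, 25, 26, 8, 12, 32.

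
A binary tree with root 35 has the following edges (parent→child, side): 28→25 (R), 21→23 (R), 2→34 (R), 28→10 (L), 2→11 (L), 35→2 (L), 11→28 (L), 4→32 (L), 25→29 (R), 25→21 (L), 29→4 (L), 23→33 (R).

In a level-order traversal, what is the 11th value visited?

Level-order visits nodes level by level from the root, left to right within each level.
Level 0: 35
Level 1: 2
Level 2: 11, 34
Level 3: 28
Level 4: 10, 25
Level 5: 21, 29
Level 6: 23, 4
Level 7: 33, 32
Full level-order sequence: 35, 2, 11, 34, 28, 10, 25, 21, 29, 23, 4, 33, 32.

4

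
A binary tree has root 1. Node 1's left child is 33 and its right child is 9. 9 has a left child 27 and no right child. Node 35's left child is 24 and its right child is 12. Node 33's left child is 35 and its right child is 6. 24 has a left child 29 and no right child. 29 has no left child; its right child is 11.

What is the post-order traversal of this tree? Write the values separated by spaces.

Post-order visits the left subtree, then the right subtree, then the node.
At 1: go left to 33.
  At 33: go left to 35.
    At 35: go left to 24.
      At 24: go left to 29.
        At 29: no left child.
        At 29: go right to 11.
          11 is a leaf — visit 11.
        Visit 29.
      At 24: no right child.
      Visit 24.
    At 35: go right to 12.
      12 is a leaf — visit 12.
    Visit 35.
  At 33: go right to 6.
    6 is a leaf — visit 6.
  Visit 33.
At 1: go right to 9.
  At 9: go left to 27.
    27 is a leaf — visit 27.
  At 9: no right child.
  Visit 9.
Visit 1.

11 29 24 12 35 6 33 27 9 1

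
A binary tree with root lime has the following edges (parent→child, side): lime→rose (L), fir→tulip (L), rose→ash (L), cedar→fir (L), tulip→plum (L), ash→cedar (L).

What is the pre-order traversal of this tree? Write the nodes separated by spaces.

lime rose ash cedar fir tulip plum

Pre-order visits the node, then its left subtree, then its right subtree.
Visit lime.
At lime: go left to rose.
  Visit rose.
  At rose: go left to ash.
    Visit ash.
    At ash: go left to cedar.
      Visit cedar.
      At cedar: go left to fir.
        Visit fir.
        At fir: go left to tulip.
          Visit tulip.
          At tulip: go left to plum.
            plum is a leaf — visit plum.
          At tulip: no right child.
        At fir: no right child.
      At cedar: no right child.
    At ash: no right child.
  At rose: no right child.
At lime: no right child.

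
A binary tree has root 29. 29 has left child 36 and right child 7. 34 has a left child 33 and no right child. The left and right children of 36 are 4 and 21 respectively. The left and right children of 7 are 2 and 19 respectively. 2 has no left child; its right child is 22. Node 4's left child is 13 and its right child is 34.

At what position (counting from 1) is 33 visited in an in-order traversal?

In-order visits the left subtree, then the node, then the right subtree.
At 29: go left to 36.
  At 36: go left to 4.
    At 4: go left to 13.
      13 is a leaf — visit 13.
    Visit 4.
    At 4: go right to 34.
      At 34: go left to 33.
        33 is a leaf — visit 33.
      Visit 34.
      At 34: no right child.
  Visit 36.
  At 36: go right to 21.
    21 is a leaf — visit 21.
Visit 29.
At 29: go right to 7.
  At 7: go left to 2.
    At 2: no left child.
    Visit 2.
    At 2: go right to 22.
      22 is a leaf — visit 22.
  Visit 7.
  At 7: go right to 19.
    19 is a leaf — visit 19.
Full in-order sequence: 13, 4, 33, 34, 36, 21, 29, 2, 22, 7, 19.

3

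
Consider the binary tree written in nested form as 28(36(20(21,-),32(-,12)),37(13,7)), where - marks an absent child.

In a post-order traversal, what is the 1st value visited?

Post-order visits the left subtree, then the right subtree, then the node.
At 28: go left to 36.
  At 36: go left to 20.
    At 20: go left to 21.
      21 is a leaf — visit 21.
    At 20: no right child.
    Visit 20.
  At 36: go right to 32.
    At 32: no left child.
    At 32: go right to 12.
      12 is a leaf — visit 12.
    Visit 32.
  Visit 36.
At 28: go right to 37.
  At 37: go left to 13.
    13 is a leaf — visit 13.
  At 37: go right to 7.
    7 is a leaf — visit 7.
  Visit 37.
Visit 28.
Full post-order sequence: 21, 20, 12, 32, 36, 13, 7, 37, 28.

21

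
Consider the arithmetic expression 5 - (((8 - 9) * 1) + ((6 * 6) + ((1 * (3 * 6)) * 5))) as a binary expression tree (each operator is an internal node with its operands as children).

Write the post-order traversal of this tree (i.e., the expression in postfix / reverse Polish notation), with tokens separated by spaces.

5 8 9 - 1 * 6 6 * 1 3 6 * * 5 * + + -

Post-order on an expression tree gives postfix notation: for each operator, emit left operand, right operand, then the operator.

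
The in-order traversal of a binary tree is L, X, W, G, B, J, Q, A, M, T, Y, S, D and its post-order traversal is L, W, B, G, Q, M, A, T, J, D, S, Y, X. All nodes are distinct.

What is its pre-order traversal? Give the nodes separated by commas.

The last element of post-order is the root; it splits in-order into left and right subtrees.
Root X: left subtree has 1 node {L}, right has 11 {W, G, B, J, Q, A, M, T, Y, S, D}.
  Root Y: left subtree has 8 nodes {W, G, B, J, Q, A, M, T}, right has 2 {S, D}.
    Root J: left subtree has 3 nodes {W, G, B}, right has 4 {Q, A, M, T}.
      Root G: left subtree has 1 node {W}, right has 1 {B}.
      Root T: left subtree has 3 nodes {Q, A, M}, right has 0 { }.
        Root A: left subtree has 1 node {Q}, right has 1 {M}.
    Root S: left subtree has 0 nodes { }, right has 1 {D}.

X, L, Y, J, G, W, B, T, A, Q, M, S, D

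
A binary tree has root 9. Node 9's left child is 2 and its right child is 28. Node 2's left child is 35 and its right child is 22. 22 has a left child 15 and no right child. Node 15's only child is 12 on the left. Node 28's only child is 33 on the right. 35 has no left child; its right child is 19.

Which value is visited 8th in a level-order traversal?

15

Level-order visits nodes level by level from the root, left to right within each level.
Level 0: 9
Level 1: 2, 28
Level 2: 35, 22, 33
Level 3: 19, 15
Level 4: 12
Full level-order sequence: 9, 2, 28, 35, 22, 33, 19, 15, 12.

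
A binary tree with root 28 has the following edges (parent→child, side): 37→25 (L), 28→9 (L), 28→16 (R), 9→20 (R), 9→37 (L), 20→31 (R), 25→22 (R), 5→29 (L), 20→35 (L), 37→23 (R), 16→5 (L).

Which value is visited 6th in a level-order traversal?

Level-order visits nodes level by level from the root, left to right within each level.
Level 0: 28
Level 1: 9, 16
Level 2: 37, 20, 5
Level 3: 25, 23, 35, 31, 29
Level 4: 22
Full level-order sequence: 28, 9, 16, 37, 20, 5, 25, 23, 35, 31, 29, 22.

5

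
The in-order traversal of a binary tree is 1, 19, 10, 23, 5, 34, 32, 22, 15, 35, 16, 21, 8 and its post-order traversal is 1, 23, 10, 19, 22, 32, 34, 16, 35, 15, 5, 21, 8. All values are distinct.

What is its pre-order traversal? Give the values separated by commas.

8, 21, 5, 19, 1, 10, 23, 15, 34, 32, 22, 35, 16

The last element of post-order is the root; it splits in-order into left and right subtrees.
Root 8: left subtree has 12 nodes {1, 19, 10, 23, 5, 34, 32, 22, 15, 35, 16, 21}, right has 0 { }.
  Root 21: left subtree has 11 nodes {1, 19, 10, 23, 5, 34, 32, 22, 15, 35, 16}, right has 0 { }.
    Root 5: left subtree has 4 nodes {1, 19, 10, 23}, right has 6 {34, 32, 22, 15, 35, 16}.
      Root 19: left subtree has 1 node {1}, right has 2 {10, 23}.
        Root 10: left subtree has 0 nodes { }, right has 1 {23}.
      Root 15: left subtree has 3 nodes {34, 32, 22}, right has 2 {35, 16}.
        Root 34: left subtree has 0 nodes { }, right has 2 {32, 22}.
          Root 32: left subtree has 0 nodes { }, right has 1 {22}.
        Root 35: left subtree has 0 nodes { }, right has 1 {16}.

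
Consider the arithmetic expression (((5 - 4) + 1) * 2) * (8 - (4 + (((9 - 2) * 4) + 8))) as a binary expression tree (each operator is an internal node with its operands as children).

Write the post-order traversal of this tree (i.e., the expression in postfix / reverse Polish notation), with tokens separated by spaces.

Post-order on an expression tree gives postfix notation: for each operator, emit left operand, right operand, then the operator.

5 4 - 1 + 2 * 8 4 9 2 - 4 * 8 + + - *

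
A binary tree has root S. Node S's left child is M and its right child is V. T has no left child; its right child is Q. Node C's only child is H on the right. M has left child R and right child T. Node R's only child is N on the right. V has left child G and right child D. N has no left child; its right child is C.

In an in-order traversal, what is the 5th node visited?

M

In-order visits the left subtree, then the node, then the right subtree.
At S: go left to M.
  At M: go left to R.
    At R: no left child.
    Visit R.
    At R: go right to N.
      At N: no left child.
      Visit N.
      At N: go right to C.
        At C: no left child.
        Visit C.
        At C: go right to H.
          H is a leaf — visit H.
  Visit M.
  At M: go right to T.
    At T: no left child.
    Visit T.
    At T: go right to Q.
      Q is a leaf — visit Q.
Visit S.
At S: go right to V.
  At V: go left to G.
    G is a leaf — visit G.
  Visit V.
  At V: go right to D.
    D is a leaf — visit D.
Full in-order sequence: R, N, C, H, M, T, Q, S, G, V, D.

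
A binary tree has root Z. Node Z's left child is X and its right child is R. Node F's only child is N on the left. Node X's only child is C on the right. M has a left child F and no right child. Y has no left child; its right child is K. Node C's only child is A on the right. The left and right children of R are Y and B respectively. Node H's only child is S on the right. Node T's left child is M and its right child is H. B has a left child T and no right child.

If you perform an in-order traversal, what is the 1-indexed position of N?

8

In-order visits the left subtree, then the node, then the right subtree.
At Z: go left to X.
  At X: no left child.
  Visit X.
  At X: go right to C.
    At C: no left child.
    Visit C.
    At C: go right to A.
      A is a leaf — visit A.
Visit Z.
At Z: go right to R.
  At R: go left to Y.
    At Y: no left child.
    Visit Y.
    At Y: go right to K.
      K is a leaf — visit K.
  Visit R.
  At R: go right to B.
    At B: go left to T.
      At T: go left to M.
        At M: go left to F.
          At F: go left to N.
            N is a leaf — visit N.
          Visit F.
          At F: no right child.
        Visit M.
        At M: no right child.
      Visit T.
      At T: go right to H.
        At H: no left child.
        Visit H.
        At H: go right to S.
          S is a leaf — visit S.
    Visit B.
    At B: no right child.
Full in-order sequence: X, C, A, Z, Y, K, R, N, F, M, T, H, S, B.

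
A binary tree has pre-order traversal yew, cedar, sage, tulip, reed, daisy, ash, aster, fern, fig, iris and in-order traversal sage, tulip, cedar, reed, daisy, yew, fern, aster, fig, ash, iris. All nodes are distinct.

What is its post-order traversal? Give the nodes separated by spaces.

The first element of pre-order is the root; it splits in-order into left and right subtrees.
Root yew: left subtree has 5 nodes {sage, tulip, cedar, reed, daisy}, right has 5 {fern, aster, fig, ash, iris}.
  Root cedar: left subtree has 2 nodes {sage, tulip}, right has 2 {reed, daisy}.
    Root sage: left subtree has 0 nodes { }, right has 1 {tulip}.
    Root reed: left subtree has 0 nodes { }, right has 1 {daisy}.
  Root ash: left subtree has 3 nodes {fern, aster, fig}, right has 1 {iris}.
    Root aster: left subtree has 1 node {fern}, right has 1 {fig}.

tulip sage daisy reed cedar fern fig aster iris ash yew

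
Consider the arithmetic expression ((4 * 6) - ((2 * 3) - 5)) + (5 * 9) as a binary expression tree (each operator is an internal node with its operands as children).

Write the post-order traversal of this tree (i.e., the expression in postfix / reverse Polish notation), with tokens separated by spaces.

4 6 * 2 3 * 5 - - 5 9 * +

Post-order on an expression tree gives postfix notation: for each operator, emit left operand, right operand, then the operator.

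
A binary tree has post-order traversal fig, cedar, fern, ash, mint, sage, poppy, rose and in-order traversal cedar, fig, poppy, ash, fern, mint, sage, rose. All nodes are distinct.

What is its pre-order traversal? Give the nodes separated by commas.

rose, poppy, cedar, fig, sage, mint, ash, fern

The last element of post-order is the root; it splits in-order into left and right subtrees.
Root rose: left subtree has 7 nodes {cedar, fig, poppy, ash, fern, mint, sage}, right has 0 { }.
  Root poppy: left subtree has 2 nodes {cedar, fig}, right has 4 {ash, fern, mint, sage}.
    Root cedar: left subtree has 0 nodes { }, right has 1 {fig}.
    Root sage: left subtree has 3 nodes {ash, fern, mint}, right has 0 { }.
      Root mint: left subtree has 2 nodes {ash, fern}, right has 0 { }.
        Root ash: left subtree has 0 nodes { }, right has 1 {fern}.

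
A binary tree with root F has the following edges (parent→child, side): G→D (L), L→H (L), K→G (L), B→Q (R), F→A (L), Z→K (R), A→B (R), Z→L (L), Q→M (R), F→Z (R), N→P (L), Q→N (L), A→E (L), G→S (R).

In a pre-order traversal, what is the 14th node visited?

Pre-order visits the node, then its left subtree, then its right subtree.
Visit F.
At F: go left to A.
  Visit A.
  At A: go left to E.
    E is a leaf — visit E.
  At A: go right to B.
    Visit B.
    At B: no left child.
    At B: go right to Q.
      Visit Q.
      At Q: go left to N.
        Visit N.
        At N: go left to P.
          P is a leaf — visit P.
        At N: no right child.
      At Q: go right to M.
        M is a leaf — visit M.
At F: go right to Z.
  Visit Z.
  At Z: go left to L.
    Visit L.
    At L: go left to H.
      H is a leaf — visit H.
    At L: no right child.
  At Z: go right to K.
    Visit K.
    At K: go left to G.
      Visit G.
      At G: go left to D.
        D is a leaf — visit D.
      At G: go right to S.
        S is a leaf — visit S.
    At K: no right child.
Full pre-order sequence: F, A, E, B, Q, N, P, M, Z, L, H, K, G, D, S.

D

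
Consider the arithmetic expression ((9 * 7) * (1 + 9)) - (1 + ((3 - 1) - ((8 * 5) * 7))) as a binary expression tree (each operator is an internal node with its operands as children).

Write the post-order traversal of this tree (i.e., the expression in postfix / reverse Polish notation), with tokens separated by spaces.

9 7 * 1 9 + * 1 3 1 - 8 5 * 7 * - + -

Post-order on an expression tree gives postfix notation: for each operator, emit left operand, right operand, then the operator.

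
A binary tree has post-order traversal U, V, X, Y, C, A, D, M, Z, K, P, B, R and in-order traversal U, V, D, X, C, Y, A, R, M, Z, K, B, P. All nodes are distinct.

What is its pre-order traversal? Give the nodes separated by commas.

The last element of post-order is the root; it splits in-order into left and right subtrees.
Root R: left subtree has 7 nodes {U, V, D, X, C, Y, A}, right has 5 {M, Z, K, B, P}.
  Root D: left subtree has 2 nodes {U, V}, right has 4 {X, C, Y, A}.
    Root V: left subtree has 1 node {U}, right has 0 { }.
    Root A: left subtree has 3 nodes {X, C, Y}, right has 0 { }.
      Root C: left subtree has 1 node {X}, right has 1 {Y}.
  Root B: left subtree has 3 nodes {M, Z, K}, right has 1 {P}.
    Root K: left subtree has 2 nodes {M, Z}, right has 0 { }.
      Root Z: left subtree has 1 node {M}, right has 0 { }.

R, D, V, U, A, C, X, Y, B, K, Z, M, P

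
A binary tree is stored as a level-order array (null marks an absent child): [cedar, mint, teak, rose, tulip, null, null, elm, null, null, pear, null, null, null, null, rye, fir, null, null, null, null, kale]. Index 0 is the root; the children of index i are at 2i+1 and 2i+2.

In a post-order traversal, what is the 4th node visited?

rose

Post-order visits the left subtree, then the right subtree, then the node.
At cedar: go left to mint.
  At mint: go left to rose.
    At rose: go left to elm.
      At elm: go left to rye.
        rye is a leaf — visit rye.
      At elm: go right to fir.
        fir is a leaf — visit fir.
      Visit elm.
    At rose: no right child.
    Visit rose.
  At mint: go right to tulip.
    At tulip: no left child.
    At tulip: go right to pear.
      At pear: go left to kale.
        kale is a leaf — visit kale.
      At pear: no right child.
      Visit pear.
    Visit tulip.
  Visit mint.
At cedar: go right to teak.
  teak is a leaf — visit teak.
Visit cedar.
Full post-order sequence: rye, fir, elm, rose, kale, pear, tulip, mint, teak, cedar.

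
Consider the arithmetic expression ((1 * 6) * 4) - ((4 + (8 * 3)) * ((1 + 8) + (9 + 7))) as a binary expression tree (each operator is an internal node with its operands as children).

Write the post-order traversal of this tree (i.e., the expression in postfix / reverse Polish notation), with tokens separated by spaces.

Post-order on an expression tree gives postfix notation: for each operator, emit left operand, right operand, then the operator.

1 6 * 4 * 4 8 3 * + 1 8 + 9 7 + + * -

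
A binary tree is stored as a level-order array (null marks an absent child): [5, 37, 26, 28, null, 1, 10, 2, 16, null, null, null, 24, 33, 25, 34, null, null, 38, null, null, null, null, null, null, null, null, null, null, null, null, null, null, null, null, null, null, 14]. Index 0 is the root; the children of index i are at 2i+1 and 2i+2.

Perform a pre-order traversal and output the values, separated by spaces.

Pre-order visits the node, then its left subtree, then its right subtree.
Visit 5.
At 5: go left to 37.
  Visit 37.
  At 37: go left to 28.
    Visit 28.
    At 28: go left to 2.
      Visit 2.
      At 2: go left to 34.
        34 is a leaf — visit 34.
      At 2: no right child.
    At 28: go right to 16.
      Visit 16.
      At 16: no left child.
      At 16: go right to 38.
        Visit 38.
        At 38: go left to 14.
          14 is a leaf — visit 14.
        At 38: no right child.
  At 37: no right child.
At 5: go right to 26.
  Visit 26.
  At 26: go left to 1.
    Visit 1.
    At 1: no left child.
    At 1: go right to 24.
      24 is a leaf — visit 24.
  At 26: go right to 10.
    Visit 10.
    At 10: go left to 33.
      33 is a leaf — visit 33.
    At 10: go right to 25.
      25 is a leaf — visit 25.

5 37 28 2 34 16 38 14 26 1 24 10 33 25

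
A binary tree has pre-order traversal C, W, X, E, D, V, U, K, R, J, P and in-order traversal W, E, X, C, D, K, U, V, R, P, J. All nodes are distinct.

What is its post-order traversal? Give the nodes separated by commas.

The first element of pre-order is the root; it splits in-order into left and right subtrees.
Root C: left subtree has 3 nodes {W, E, X}, right has 7 {D, K, U, V, R, P, J}.
  Root W: left subtree has 0 nodes { }, right has 2 {E, X}.
    Root X: left subtree has 1 node {E}, right has 0 { }.
  Root D: left subtree has 0 nodes { }, right has 6 {K, U, V, R, P, J}.
    Root V: left subtree has 2 nodes {K, U}, right has 3 {R, P, J}.
      Root U: left subtree has 1 node {K}, right has 0 { }.
      Root R: left subtree has 0 nodes { }, right has 2 {P, J}.
        Root J: left subtree has 1 node {P}, right has 0 { }.

E, X, W, K, U, P, J, R, V, D, C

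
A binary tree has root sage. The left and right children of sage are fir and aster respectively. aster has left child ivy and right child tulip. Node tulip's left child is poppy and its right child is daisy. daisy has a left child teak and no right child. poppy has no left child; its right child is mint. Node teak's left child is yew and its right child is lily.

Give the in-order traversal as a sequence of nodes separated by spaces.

fir sage ivy aster poppy mint tulip yew teak lily daisy

In-order visits the left subtree, then the node, then the right subtree.
At sage: go left to fir.
  fir is a leaf — visit fir.
Visit sage.
At sage: go right to aster.
  At aster: go left to ivy.
    ivy is a leaf — visit ivy.
  Visit aster.
  At aster: go right to tulip.
    At tulip: go left to poppy.
      At poppy: no left child.
      Visit poppy.
      At poppy: go right to mint.
        mint is a leaf — visit mint.
    Visit tulip.
    At tulip: go right to daisy.
      At daisy: go left to teak.
        At teak: go left to yew.
          yew is a leaf — visit yew.
        Visit teak.
        At teak: go right to lily.
          lily is a leaf — visit lily.
      Visit daisy.
      At daisy: no right child.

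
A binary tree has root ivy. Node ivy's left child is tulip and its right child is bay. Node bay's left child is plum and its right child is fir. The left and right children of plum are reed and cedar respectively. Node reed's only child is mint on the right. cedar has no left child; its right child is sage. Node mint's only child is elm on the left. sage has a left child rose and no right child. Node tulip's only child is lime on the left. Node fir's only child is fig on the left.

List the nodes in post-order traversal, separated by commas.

Post-order visits the left subtree, then the right subtree, then the node.
At ivy: go left to tulip.
  At tulip: go left to lime.
    lime is a leaf — visit lime.
  At tulip: no right child.
  Visit tulip.
At ivy: go right to bay.
  At bay: go left to plum.
    At plum: go left to reed.
      At reed: no left child.
      At reed: go right to mint.
        At mint: go left to elm.
          elm is a leaf — visit elm.
        At mint: no right child.
        Visit mint.
      Visit reed.
    At plum: go right to cedar.
      At cedar: no left child.
      At cedar: go right to sage.
        At sage: go left to rose.
          rose is a leaf — visit rose.
        At sage: no right child.
        Visit sage.
      Visit cedar.
    Visit plum.
  At bay: go right to fir.
    At fir: go left to fig.
      fig is a leaf — visit fig.
    At fir: no right child.
    Visit fir.
  Visit bay.
Visit ivy.

lime, tulip, elm, mint, reed, rose, sage, cedar, plum, fig, fir, bay, ivy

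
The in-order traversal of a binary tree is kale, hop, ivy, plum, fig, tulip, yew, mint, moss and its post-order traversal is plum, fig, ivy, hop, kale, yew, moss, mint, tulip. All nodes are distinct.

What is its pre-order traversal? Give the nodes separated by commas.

The last element of post-order is the root; it splits in-order into left and right subtrees.
Root tulip: left subtree has 5 nodes {kale, hop, ivy, plum, fig}, right has 3 {yew, mint, moss}.
  Root kale: left subtree has 0 nodes { }, right has 4 {hop, ivy, plum, fig}.
    Root hop: left subtree has 0 nodes { }, right has 3 {ivy, plum, fig}.
      Root ivy: left subtree has 0 nodes { }, right has 2 {plum, fig}.
        Root fig: left subtree has 1 node {plum}, right has 0 { }.
  Root mint: left subtree has 1 node {yew}, right has 1 {moss}.

tulip, kale, hop, ivy, fig, plum, mint, yew, moss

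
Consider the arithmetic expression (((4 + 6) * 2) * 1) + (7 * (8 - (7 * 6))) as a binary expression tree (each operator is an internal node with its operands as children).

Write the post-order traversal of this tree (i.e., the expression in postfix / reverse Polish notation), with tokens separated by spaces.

4 6 + 2 * 1 * 7 8 7 6 * - * +

Post-order on an expression tree gives postfix notation: for each operator, emit left operand, right operand, then the operator.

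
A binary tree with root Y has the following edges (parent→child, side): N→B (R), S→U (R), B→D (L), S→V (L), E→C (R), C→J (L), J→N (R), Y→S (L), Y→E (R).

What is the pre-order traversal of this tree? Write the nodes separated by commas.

Pre-order visits the node, then its left subtree, then its right subtree.
Visit Y.
At Y: go left to S.
  Visit S.
  At S: go left to V.
    V is a leaf — visit V.
  At S: go right to U.
    U is a leaf — visit U.
At Y: go right to E.
  Visit E.
  At E: no left child.
  At E: go right to C.
    Visit C.
    At C: go left to J.
      Visit J.
      At J: no left child.
      At J: go right to N.
        Visit N.
        At N: no left child.
        At N: go right to B.
          Visit B.
          At B: go left to D.
            D is a leaf — visit D.
          At B: no right child.
    At C: no right child.

Y, S, V, U, E, C, J, N, B, D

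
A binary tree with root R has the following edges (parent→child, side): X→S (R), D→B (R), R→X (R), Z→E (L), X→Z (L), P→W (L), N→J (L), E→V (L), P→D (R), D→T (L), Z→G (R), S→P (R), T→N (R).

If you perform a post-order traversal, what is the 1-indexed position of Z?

Post-order visits the left subtree, then the right subtree, then the node.
At R: no left child.
At R: go right to X.
  At X: go left to Z.
    At Z: go left to E.
      At E: go left to V.
        V is a leaf — visit V.
      At E: no right child.
      Visit E.
    At Z: go right to G.
      G is a leaf — visit G.
    Visit Z.
  At X: go right to S.
    At S: no left child.
    At S: go right to P.
      At P: go left to W.
        W is a leaf — visit W.
      At P: go right to D.
        At D: go left to T.
          At T: no left child.
          At T: go right to N.
            At N: go left to J.
              J is a leaf — visit J.
            At N: no right child.
            Visit N.
          Visit T.
        At D: go right to B.
          B is a leaf — visit B.
        Visit D.
      Visit P.
    Visit S.
  Visit X.
Visit R.
Full post-order sequence: V, E, G, Z, W, J, N, T, B, D, P, S, X, R.

4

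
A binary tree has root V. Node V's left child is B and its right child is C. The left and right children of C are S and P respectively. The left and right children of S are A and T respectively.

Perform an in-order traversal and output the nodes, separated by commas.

In-order visits the left subtree, then the node, then the right subtree.
At V: go left to B.
  B is a leaf — visit B.
Visit V.
At V: go right to C.
  At C: go left to S.
    At S: go left to A.
      A is a leaf — visit A.
    Visit S.
    At S: go right to T.
      T is a leaf — visit T.
  Visit C.
  At C: go right to P.
    P is a leaf — visit P.

B, V, A, S, T, C, P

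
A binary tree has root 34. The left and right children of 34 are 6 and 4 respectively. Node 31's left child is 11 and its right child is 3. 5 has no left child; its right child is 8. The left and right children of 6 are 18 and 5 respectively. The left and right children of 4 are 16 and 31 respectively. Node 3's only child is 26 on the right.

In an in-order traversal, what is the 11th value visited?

26

In-order visits the left subtree, then the node, then the right subtree.
At 34: go left to 6.
  At 6: go left to 18.
    18 is a leaf — visit 18.
  Visit 6.
  At 6: go right to 5.
    At 5: no left child.
    Visit 5.
    At 5: go right to 8.
      8 is a leaf — visit 8.
Visit 34.
At 34: go right to 4.
  At 4: go left to 16.
    16 is a leaf — visit 16.
  Visit 4.
  At 4: go right to 31.
    At 31: go left to 11.
      11 is a leaf — visit 11.
    Visit 31.
    At 31: go right to 3.
      At 3: no left child.
      Visit 3.
      At 3: go right to 26.
        26 is a leaf — visit 26.
Full in-order sequence: 18, 6, 5, 8, 34, 16, 4, 11, 31, 3, 26.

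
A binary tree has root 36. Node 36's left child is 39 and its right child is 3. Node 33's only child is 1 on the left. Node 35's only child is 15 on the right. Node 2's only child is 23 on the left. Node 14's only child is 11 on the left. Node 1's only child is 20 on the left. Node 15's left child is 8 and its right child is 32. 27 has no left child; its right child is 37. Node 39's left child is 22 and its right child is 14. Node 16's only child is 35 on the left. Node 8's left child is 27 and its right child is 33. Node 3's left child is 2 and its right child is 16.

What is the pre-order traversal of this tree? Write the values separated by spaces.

Pre-order visits the node, then its left subtree, then its right subtree.
Visit 36.
At 36: go left to 39.
  Visit 39.
  At 39: go left to 22.
    22 is a leaf — visit 22.
  At 39: go right to 14.
    Visit 14.
    At 14: go left to 11.
      11 is a leaf — visit 11.
    At 14: no right child.
At 36: go right to 3.
  Visit 3.
  At 3: go left to 2.
    Visit 2.
    At 2: go left to 23.
      23 is a leaf — visit 23.
    At 2: no right child.
  At 3: go right to 16.
    Visit 16.
    At 16: go left to 35.
      Visit 35.
      At 35: no left child.
      At 35: go right to 15.
        Visit 15.
        At 15: go left to 8.
          Visit 8.
          At 8: go left to 27.
            Visit 27.
            At 27: no left child.
            At 27: go right to 37.
              37 is a leaf — visit 37.
          At 8: go right to 33.
            Visit 33.
            At 33: go left to 1.
              Visit 1.
              At 1: go left to 20.
                20 is a leaf — visit 20.
              At 1: no right child.
            At 33: no right child.
        At 15: go right to 32.
          32 is a leaf — visit 32.
    At 16: no right child.

36 39 22 14 11 3 2 23 16 35 15 8 27 37 33 1 20 32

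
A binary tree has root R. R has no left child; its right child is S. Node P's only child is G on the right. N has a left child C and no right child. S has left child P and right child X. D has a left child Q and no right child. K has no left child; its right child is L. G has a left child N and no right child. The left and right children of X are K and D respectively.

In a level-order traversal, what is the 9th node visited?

L

Level-order visits nodes level by level from the root, left to right within each level.
Level 0: R
Level 1: S
Level 2: P, X
Level 3: G, K, D
Level 4: N, L, Q
Level 5: C
Full level-order sequence: R, S, P, X, G, K, D, N, L, Q, C.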